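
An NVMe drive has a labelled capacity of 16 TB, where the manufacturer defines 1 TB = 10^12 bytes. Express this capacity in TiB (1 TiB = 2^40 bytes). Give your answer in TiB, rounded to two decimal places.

14.55 TiB

16 TB × 1,000,000,000,000 bytes/TB = 16,000,000,000,000 bytes
1 TiB = 2^40 bytes = 1,099,511,627,776 bytes
16,000,000,000,000 / 1,099,511,627,776 = 14.55 TiB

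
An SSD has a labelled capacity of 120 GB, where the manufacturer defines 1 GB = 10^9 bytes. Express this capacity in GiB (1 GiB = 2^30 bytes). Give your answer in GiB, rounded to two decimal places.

111.76 GiB

120 GB × 1,000,000,000 bytes/GB = 120,000,000,000 bytes
1 GiB = 1,073,741,824 bytes
120,000,000,000 / 1,073,741,824 = 111.76 GiB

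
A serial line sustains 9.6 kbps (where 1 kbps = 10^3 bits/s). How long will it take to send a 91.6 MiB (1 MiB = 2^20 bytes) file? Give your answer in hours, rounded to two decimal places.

91.6 MiB = 96,049,561.6 bytes = 768,396,492.8 bits
9.6 kbps = 9,600 bits/s
time = 768,396,492.8 / 9,600 = 80,041.3013 s
80,041.3013 s / 3600 = 22.23 hours

22.23 hours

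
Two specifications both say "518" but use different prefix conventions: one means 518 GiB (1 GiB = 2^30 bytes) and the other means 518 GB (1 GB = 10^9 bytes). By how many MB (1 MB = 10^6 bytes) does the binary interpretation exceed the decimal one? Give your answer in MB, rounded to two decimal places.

518 GiB = 518 × 1,073,741,824 = 556,198,264,832 bytes
518 GB = 518 × 1,000,000,000 = 518,000,000,000 bytes
difference = 38,198,264,832 bytes
38,198,264,832 / 1,000,000 = 38,198.26 MB

38,198.26 MB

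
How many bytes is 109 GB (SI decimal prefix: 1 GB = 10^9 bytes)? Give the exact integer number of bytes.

109,000,000,000 bytes

109 × 1,000,000,000 = 109,000,000,000 bytes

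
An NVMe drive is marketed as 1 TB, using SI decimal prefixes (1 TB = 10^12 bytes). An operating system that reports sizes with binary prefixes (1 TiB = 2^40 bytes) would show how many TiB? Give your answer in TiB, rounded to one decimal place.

0.9 TiB

1 TB × 1,000,000,000,000 bytes/TB = 1,000,000,000,000 bytes
1 TiB = 1,099,511,627,776 bytes
1,000,000,000,000 / 1,099,511,627,776 = 0.9 TiB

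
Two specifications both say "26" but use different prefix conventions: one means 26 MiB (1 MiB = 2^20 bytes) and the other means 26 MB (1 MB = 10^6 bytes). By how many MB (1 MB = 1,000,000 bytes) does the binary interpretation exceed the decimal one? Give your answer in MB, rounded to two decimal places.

1.26 MB

26 MiB = 26 × 1,048,576 = 27,262,976 bytes
26 MB = 26 × 1,000,000 = 26,000,000 bytes
difference = 1,262,976 bytes
1,262,976 / 1,000,000 = 1.26 MB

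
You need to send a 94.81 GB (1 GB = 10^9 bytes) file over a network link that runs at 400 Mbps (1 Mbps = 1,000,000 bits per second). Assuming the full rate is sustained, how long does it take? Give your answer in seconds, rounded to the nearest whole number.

94.81 GB = 94,810,000,000 bytes = 758,480,000,000 bits
400 Mbps = 400,000,000 bits/s
time = 758,480,000,000 / 400,000,000 = 1,896 s

1,896 seconds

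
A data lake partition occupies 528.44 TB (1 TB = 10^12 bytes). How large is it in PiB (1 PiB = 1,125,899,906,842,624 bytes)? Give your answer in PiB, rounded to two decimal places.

528.44 TB = 528.44 × 10^12 bytes = 528,440,000,000,000 bytes
1 PiB = 1,125,899,906,842,624 bytes
528,440,000,000,000 / 1,125,899,906,842,624 = 0.47 PiB

0.47 PiB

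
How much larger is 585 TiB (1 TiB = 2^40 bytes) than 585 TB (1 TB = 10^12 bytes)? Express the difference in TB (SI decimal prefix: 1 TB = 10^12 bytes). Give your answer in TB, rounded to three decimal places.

585 TiB = 585 × 1,099,511,627,776 = 643,214,302,248,960 bytes
585 TB = 585 × 1,000,000,000,000 = 585,000,000,000,000 bytes
difference = 58,214,302,248,960 bytes
58,214,302,248,960 / 1,000,000,000,000 = 58.214 TB

58.214 TB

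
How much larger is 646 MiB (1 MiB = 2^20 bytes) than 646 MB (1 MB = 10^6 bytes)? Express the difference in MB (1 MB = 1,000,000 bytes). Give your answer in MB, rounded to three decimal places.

31.380 MB

646 MiB = 646 × 1,048,576 = 677,380,096 bytes
646 MB = 646 × 1,000,000 = 646,000,000 bytes
difference = 31,380,096 bytes
31,380,096 / 1,000,000 = 31.380 MB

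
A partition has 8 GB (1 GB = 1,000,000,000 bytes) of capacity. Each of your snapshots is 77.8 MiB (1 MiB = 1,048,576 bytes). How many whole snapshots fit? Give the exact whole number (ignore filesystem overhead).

Capacity: 8 GB = 8,000,000,000 bytes
Per item: 77.8 MiB = 81,579,212.8 bytes
⌊8,000,000,000 / 81,579,212.8⌋ = 98

98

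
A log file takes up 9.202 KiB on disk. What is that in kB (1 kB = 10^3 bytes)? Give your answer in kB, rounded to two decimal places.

9.202 KiB = 9.202 × 2^10 bytes = 9,422.848 bytes
1 kB = 10^3 bytes = 1,000 bytes
9,422.848 / 1,000 = 9.42 kB

9.42 kB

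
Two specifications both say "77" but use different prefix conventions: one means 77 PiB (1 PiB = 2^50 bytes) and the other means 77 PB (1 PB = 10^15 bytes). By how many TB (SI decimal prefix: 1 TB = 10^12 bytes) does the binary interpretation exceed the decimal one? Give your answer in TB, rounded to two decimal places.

9,694.29 TB

77 PiB = 77 × 1,125,899,906,842,624 = 86,694,292,826,882,048 bytes
77 PB = 77 × 1,000,000,000,000,000 = 77,000,000,000,000,000 bytes
difference = 9,694,292,826,882,048 bytes
9,694,292,826,882,048 / 1,000,000,000,000 = 9,694.29 TB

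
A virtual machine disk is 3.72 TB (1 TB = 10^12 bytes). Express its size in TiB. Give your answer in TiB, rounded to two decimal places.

3.38 TiB

3.72 TB = 3.72 × 10^12 bytes = 3,720,000,000,000 bytes
1 TiB = 1,099,511,627,776 bytes
3,720,000,000,000 / 1,099,511,627,776 = 3.38 TiB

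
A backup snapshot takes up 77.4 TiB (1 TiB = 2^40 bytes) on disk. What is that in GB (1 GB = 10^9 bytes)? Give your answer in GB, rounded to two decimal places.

85,102.20 GB

77.4 TiB = 77.4 × 2^40 bytes = 85,102,199,989,862.4 bytes
1 GB = 10^9 bytes = 1,000,000,000 bytes
85,102,199,989,862.4 / 1,000,000,000 = 85,102.20 GB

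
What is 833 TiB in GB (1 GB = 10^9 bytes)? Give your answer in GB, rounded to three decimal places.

833 TiB × 1,099,511,627,776 bytes/TiB = 915,893,185,937,408 bytes
1 GB = 10^9 bytes = 1,000,000,000 bytes
915,893,185,937,408 / 1,000,000,000 = 915,893.186 GB

915,893.186 GB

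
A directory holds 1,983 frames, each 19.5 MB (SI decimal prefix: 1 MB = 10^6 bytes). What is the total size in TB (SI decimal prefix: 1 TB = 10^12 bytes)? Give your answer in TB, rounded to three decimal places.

Total = 1,983 × 19.5 MB = 38668.5 MB
= 38668.5 × 1,000,000 bytes = 38,668,500,000 bytes
1 TB = 1,000,000,000,000 bytes
38,668,500,000 / 1,000,000,000,000 = 0.039 TB

0.039 TB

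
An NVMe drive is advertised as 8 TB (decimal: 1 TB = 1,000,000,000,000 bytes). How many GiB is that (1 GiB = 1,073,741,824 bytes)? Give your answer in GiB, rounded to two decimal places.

8 TB × 1,000,000,000,000 bytes/TB = 8,000,000,000,000 bytes
1 GiB = 1,073,741,824 bytes
8,000,000,000,000 / 1,073,741,824 = 7,450.58 GiB

7,450.58 GiB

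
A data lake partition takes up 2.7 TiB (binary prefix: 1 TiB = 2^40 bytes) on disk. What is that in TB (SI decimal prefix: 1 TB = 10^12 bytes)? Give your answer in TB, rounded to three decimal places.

2.7 TiB = 2.7 × 2^40 bytes = 2,968,681,394,995.2 bytes
1 TB = 10^12 bytes = 1,000,000,000,000 bytes
2,968,681,394,995.2 / 1,000,000,000,000 = 2.969 TB

2.969 TB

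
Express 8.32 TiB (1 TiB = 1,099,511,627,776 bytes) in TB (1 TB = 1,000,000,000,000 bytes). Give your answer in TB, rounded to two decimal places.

9.15 TB

8.32 TiB = 8.32 × 2^40 bytes = 9,147,936,743,096.32 bytes
1 TB = 10^12 bytes = 1,000,000,000,000 bytes
9,147,936,743,096.32 / 1,000,000,000,000 = 9.15 TB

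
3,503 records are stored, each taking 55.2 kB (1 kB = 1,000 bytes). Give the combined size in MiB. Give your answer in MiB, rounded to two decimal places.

184.41 MiB

Total = 3,503 × 55.2 kB = 193365.6 kB
= 193365.6 × 1,000 bytes = 193,365,600 bytes
1 MiB = 1,048,576 bytes
193,365,600 / 1,048,576 = 184.41 MiB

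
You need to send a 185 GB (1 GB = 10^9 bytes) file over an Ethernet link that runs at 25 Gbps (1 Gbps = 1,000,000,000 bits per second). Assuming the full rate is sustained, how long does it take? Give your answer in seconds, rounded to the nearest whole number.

185 GB = 185,000,000,000 bytes = 1,480,000,000,000 bits
25 Gbps = 25,000,000,000 bits/s
time = 1,480,000,000,000 / 25,000,000,000 = 59 s

59 seconds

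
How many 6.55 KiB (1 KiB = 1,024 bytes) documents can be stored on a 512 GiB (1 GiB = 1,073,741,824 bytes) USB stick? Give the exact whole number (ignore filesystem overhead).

Capacity: 512 GiB = 549,755,813,888 bytes
Per item: 6.55 KiB = 6,707.2 bytes
⌊549,755,813,888 / 6,707.2⌋ = 81,965,024

81,965,024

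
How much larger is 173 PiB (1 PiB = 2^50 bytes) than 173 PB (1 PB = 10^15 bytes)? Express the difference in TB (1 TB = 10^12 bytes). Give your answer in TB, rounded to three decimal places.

21,780.684 TB

173 PiB = 173 × 1,125,899,906,842,624 = 194,780,683,883,773,952 bytes
173 PB = 173 × 1,000,000,000,000,000 = 173,000,000,000,000,000 bytes
difference = 21,780,683,883,773,952 bytes
21,780,683,883,773,952 / 1,000,000,000,000 = 21,780.684 TB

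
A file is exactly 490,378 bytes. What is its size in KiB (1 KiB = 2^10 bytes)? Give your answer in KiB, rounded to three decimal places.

478.885 KiB

490,378 bytes given.
1 KiB = 2^10 bytes = 1,024 bytes
490,378 / 1,024 = 478.885 KiB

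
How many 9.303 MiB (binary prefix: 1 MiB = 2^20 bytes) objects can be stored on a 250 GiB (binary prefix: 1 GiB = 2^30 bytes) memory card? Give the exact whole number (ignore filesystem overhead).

27,518

Capacity: 250 GiB = 268,435,456,000 bytes
Per item: 9.303 MiB = 9,754,902.528 bytes
⌊268,435,456,000 / 9,754,902.528⌋ = 27,518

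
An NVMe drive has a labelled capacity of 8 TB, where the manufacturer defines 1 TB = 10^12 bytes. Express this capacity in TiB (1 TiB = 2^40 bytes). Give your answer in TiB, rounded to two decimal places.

8 TB = 8 × 10^12 bytes = 8,000,000,000,000 bytes
1 TiB = 1,099,511,627,776 bytes
8,000,000,000,000 / 1,099,511,627,776 = 7.28 TiB

7.28 TiB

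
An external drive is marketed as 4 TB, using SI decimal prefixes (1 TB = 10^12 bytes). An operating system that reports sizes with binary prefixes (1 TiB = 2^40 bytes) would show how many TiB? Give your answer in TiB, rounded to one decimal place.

3.6 TiB

4 TB = 4 × 10^12 bytes = 4,000,000,000,000 bytes
1 TiB = 1,099,511,627,776 bytes
4,000,000,000,000 / 1,099,511,627,776 = 3.6 TiB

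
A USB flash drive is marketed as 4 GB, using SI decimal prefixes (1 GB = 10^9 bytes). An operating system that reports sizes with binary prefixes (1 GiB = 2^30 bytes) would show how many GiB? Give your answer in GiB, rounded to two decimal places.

4 GB = 4 × 10^9 bytes = 4,000,000,000 bytes
1 GiB = 1,073,741,824 bytes
4,000,000,000 / 1,073,741,824 = 3.73 GiB

3.73 GiB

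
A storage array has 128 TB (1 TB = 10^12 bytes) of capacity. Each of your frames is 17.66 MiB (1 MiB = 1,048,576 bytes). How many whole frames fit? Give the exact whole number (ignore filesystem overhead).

6,912,248

Capacity: 128 TB = 128,000,000,000,000 bytes
Per item: 17.66 MiB = 18,517,852.16 bytes
⌊128,000,000,000,000 / 18,517,852.16⌋ = 6,912,248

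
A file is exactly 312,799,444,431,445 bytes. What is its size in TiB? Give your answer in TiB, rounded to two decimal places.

312,799,444,431,445 bytes given.
1 TiB = 2^40 bytes = 1,099,511,627,776 bytes
312,799,444,431,445 / 1,099,511,627,776 = 284.49 TiB

284.49 TiB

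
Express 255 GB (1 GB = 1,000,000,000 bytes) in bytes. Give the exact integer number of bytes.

255,000,000,000 bytes

255 × 1,000,000,000 = 255,000,000,000 bytes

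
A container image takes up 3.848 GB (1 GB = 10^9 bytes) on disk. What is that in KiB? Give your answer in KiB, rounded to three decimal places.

3,757,812.500 KiB

3.848 GB = 3.848 × 10^9 bytes = 3,848,000,000 bytes
1 KiB = 2^10 bytes = 1,024 bytes
3,848,000,000 / 1,024 = 3,757,812.500 KiB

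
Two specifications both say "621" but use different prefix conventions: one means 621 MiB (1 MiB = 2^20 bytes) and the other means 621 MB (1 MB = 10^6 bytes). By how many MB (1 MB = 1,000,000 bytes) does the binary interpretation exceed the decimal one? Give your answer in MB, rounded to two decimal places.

30.17 MB

621 MiB = 621 × 1,048,576 = 651,165,696 bytes
621 MB = 621 × 1,000,000 = 621,000,000 bytes
difference = 30,165,696 bytes
30,165,696 / 1,000,000 = 30.17 MB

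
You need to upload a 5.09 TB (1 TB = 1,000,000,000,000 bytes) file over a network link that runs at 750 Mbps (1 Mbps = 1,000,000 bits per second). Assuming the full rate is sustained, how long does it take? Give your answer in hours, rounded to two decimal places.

15.08 hours

5.09 TB = 5,090,000,000,000 bytes = 40,720,000,000,000 bits
750 Mbps = 750,000,000 bits/s
time = 40,720,000,000,000 / 750,000,000 = 54,293.3333 s
54,293.3333 s / 3600 = 15.08 hours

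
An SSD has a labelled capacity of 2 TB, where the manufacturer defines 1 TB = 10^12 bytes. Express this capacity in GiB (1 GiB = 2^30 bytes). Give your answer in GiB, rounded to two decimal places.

2 TB = 2 × 10^12 bytes = 2,000,000,000,000 bytes
1 GiB = 1,073,741,824 bytes
2,000,000,000,000 / 1,073,741,824 = 1,862.65 GiB

1,862.65 GiB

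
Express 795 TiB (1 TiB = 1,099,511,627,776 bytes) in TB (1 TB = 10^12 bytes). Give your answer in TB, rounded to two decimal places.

795 TiB = 795 × 2^40 bytes = 874,111,744,081,920 bytes
1 TB = 10^12 bytes = 1,000,000,000,000 bytes
874,111,744,081,920 / 1,000,000,000,000 = 874.11 TB

874.11 TB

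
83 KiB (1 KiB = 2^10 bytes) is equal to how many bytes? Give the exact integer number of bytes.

83 × 1,024 = 84,992 bytes  (1 KiB = 2^10 bytes)

84,992 bytes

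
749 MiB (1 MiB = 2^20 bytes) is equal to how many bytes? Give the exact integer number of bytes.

785,383,424 bytes

749 × 1,048,576 = 785,383,424 bytes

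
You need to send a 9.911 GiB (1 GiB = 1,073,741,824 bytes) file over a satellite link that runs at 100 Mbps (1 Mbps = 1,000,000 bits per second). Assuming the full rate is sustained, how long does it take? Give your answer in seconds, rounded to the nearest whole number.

851 seconds

9.911 GiB = 10,641,855,217.664 bytes = 85,134,841,741.312 bits
100 Mbps = 100,000,000 bits/s
time = 85,134,841,741.312 / 100,000,000 = 851 s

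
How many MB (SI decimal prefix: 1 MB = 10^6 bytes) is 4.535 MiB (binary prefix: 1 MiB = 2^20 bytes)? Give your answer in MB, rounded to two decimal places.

4.76 MB

4.535 MiB = 4.535 × 2^20 bytes = 4,755,292.16 bytes
1 MB = 10^6 bytes = 1,000,000 bytes
4,755,292.16 / 1,000,000 = 4.76 MB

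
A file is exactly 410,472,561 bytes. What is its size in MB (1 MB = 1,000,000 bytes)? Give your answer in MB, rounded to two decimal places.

410.47 MB

410,472,561 bytes given.
1 MB = 1,000,000 bytes
410,472,561 / 1,000,000 = 410.47 MB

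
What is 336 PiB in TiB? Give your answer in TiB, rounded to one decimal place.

336 PiB × 1,125,899,906,842,624 bytes/PiB = 378,302,368,699,121,664 bytes
1 TiB = 2^40 bytes = 1,099,511,627,776 bytes
378,302,368,699,121,664 / 1,099,511,627,776 = 344,064.0 TiB

344,064.0 TiB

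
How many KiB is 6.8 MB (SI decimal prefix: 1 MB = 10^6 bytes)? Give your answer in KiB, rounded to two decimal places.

6.8 MB × 1,000,000 bytes/MB = 6,800,000 bytes
1 KiB = 2^10 bytes = 1,024 bytes
6,800,000 / 1,024 = 6,640.63 KiB

6,640.63 KiB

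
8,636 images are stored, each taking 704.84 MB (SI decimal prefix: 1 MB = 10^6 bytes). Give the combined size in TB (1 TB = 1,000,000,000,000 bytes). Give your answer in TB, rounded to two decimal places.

Total = 8,636 × 704.84 MB = 6086998.24 MB
= 6086998.24 × 1,000,000 bytes = 6,086,998,240,000 bytes
1 TB = 1,000,000,000,000 bytes
6,086,998,240,000 / 1,000,000,000,000 = 6.09 TB

6.09 TB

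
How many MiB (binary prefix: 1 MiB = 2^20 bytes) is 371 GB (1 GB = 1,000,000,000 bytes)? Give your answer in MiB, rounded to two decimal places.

353,813.17 MiB

371 GB = 371 × 10^9 bytes = 371,000,000,000 bytes
1 MiB = 1,048,576 bytes
371,000,000,000 / 1,048,576 = 353,813.17 MiB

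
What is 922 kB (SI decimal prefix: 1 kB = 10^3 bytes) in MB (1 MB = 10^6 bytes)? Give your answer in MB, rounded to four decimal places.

922 kB × 1,000 bytes/kB = 922,000 bytes
1 MB = 1,000,000 bytes
922,000 / 1,000,000 = 0.9220 MB

0.9220 MB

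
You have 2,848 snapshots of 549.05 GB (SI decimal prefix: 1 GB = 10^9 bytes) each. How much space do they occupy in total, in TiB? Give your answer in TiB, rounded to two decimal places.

Total = 2,848 × 549.05 GB = 1563694.4 GB
= 1563694.4 × 1,000,000,000 bytes = 1,563,694,400,000,000 bytes
1 TiB = 1,099,511,627,776 bytes
1,563,694,400,000,000 / 1,099,511,627,776 = 1,422.17 TiB

1,422.17 TiB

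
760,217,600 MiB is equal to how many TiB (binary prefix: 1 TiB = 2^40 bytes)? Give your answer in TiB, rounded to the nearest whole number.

725 TiB

760,217,600 MiB × 1,048,576 bytes/MiB = 797,145,930,137,600 bytes
1 TiB = 2^40 bytes = 1,099,511,627,776 bytes
797,145,930,137,600 / 1,099,511,627,776 = 725 TiB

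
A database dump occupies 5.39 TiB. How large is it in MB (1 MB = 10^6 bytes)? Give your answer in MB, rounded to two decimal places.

5.39 TiB = 5.39 × 2^40 bytes = 5,926,367,673,712.64 bytes
1 MB = 1,000,000 bytes
5,926,367,673,712.64 / 1,000,000 = 5,926,367.67 MB

5,926,367.67 MB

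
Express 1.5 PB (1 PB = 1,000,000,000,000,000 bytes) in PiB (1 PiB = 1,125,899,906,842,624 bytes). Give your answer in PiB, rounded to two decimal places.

1.33 PiB

1.5 PB × 1,000,000,000,000,000 bytes/PB = 1,500,000,000,000,000 bytes
1 PiB = 2^50 bytes = 1,125,899,906,842,624 bytes
1,500,000,000,000,000 / 1,125,899,906,842,624 = 1.33 PiB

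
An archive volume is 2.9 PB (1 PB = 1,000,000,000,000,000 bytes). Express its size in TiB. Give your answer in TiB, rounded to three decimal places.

2.9 PB = 2.9 × 10^15 bytes = 2,900,000,000,000,000 bytes
1 TiB = 2^40 bytes = 1,099,511,627,776 bytes
2,900,000,000,000,000 / 1,099,511,627,776 = 2,637.535 TiB

2,637.535 TiB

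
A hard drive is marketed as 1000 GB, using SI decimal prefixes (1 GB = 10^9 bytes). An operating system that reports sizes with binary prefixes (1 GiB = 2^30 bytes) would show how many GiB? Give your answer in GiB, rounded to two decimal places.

931.32 GiB

1000 GB = 1000 × 10^9 bytes = 1,000,000,000,000 bytes
1 GiB = 1,073,741,824 bytes
1,000,000,000,000 / 1,073,741,824 = 931.32 GiB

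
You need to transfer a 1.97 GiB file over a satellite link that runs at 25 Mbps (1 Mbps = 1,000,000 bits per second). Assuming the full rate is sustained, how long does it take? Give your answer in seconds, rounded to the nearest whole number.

677 seconds

1.97 GiB = 2,115,271,393.28 bytes = 16,922,171,146.24 bits
25 Mbps = 25,000,000 bits/s
time = 16,922,171,146.24 / 25,000,000 = 677 s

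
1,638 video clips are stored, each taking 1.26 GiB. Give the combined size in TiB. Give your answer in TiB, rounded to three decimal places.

Total = 1,638 × 1.26 GiB = 2063.88 GiB
= 2063.88 × 1,073,741,824 bytes = 2,216,074,275,717.12 bytes
1 TiB = 1,099,511,627,776 bytes
2,216,074,275,717.12 / 1,099,511,627,776 = 2.016 TiB

2.016 TiB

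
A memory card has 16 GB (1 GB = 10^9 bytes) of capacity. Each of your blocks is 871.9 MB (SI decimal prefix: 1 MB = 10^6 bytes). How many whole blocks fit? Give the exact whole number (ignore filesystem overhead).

18

Capacity: 16 GB = 16,000,000,000 bytes
Per item: 871.9 MB = 871,900,000 bytes
⌊16,000,000,000 / 871,900,000⌋ = 18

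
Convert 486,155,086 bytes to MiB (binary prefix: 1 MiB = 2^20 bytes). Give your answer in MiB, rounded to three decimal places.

486,155,086 bytes given.
1 MiB = 1,048,576 bytes
486,155,086 / 1,048,576 = 463.634 MiB

463.634 MiB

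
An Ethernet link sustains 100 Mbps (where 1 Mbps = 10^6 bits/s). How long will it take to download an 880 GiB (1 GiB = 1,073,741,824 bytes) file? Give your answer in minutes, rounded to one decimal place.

880 GiB = 944,892,805,120 bytes = 7,559,142,440,960 bits
100 Mbps = 100,000,000 bits/s
time = 7,559,142,440,960 / 100,000,000 = 75,591.42 s
75,591.42 s / 60 = 1,259.9 minutes

1,259.9 minutes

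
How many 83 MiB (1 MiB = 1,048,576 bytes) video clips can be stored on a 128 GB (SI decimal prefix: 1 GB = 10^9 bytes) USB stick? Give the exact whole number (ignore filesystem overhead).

Capacity: 128 GB = 128,000,000,000 bytes
Per item: 83 MiB = 87,031,808 bytes
⌊128,000,000,000 / 87,031,808⌋ = 1,470

1,470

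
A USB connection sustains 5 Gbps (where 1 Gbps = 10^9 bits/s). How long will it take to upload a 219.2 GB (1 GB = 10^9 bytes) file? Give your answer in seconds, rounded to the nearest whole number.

219.2 GB = 219,200,000,000 bytes = 1,753,600,000,000 bits
5 Gbps = 5,000,000,000 bits/s
time = 1,753,600,000,000 / 5,000,000,000 = 351 s

351 seconds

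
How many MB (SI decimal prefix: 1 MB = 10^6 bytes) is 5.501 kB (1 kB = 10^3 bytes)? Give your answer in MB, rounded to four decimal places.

5.501 kB × 1,000 bytes/kB = 5,501 bytes
1 MB = 10^6 bytes = 1,000,000 bytes
5,501 / 1,000,000 = 0.0055 MB

0.0055 MB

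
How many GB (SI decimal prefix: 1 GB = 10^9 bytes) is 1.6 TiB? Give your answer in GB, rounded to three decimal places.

1.6 TiB × 1,099,511,627,776 bytes/TiB = 1,759,218,604,441.6 bytes
1 GB = 1,000,000,000 bytes
1,759,218,604,441.6 / 1,000,000,000 = 1,759.219 GB

1,759.219 GB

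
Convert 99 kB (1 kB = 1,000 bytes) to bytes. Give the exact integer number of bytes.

99 × 1,000 = 99,000 bytes

99,000 bytes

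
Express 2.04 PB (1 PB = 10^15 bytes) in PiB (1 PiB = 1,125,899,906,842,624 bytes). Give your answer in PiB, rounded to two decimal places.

2.04 PB × 1,000,000,000,000,000 bytes/PB = 2,040,000,000,000,000 bytes
1 PiB = 2^50 bytes = 1,125,899,906,842,624 bytes
2,040,000,000,000,000 / 1,125,899,906,842,624 = 1.81 PiB

1.81 PiB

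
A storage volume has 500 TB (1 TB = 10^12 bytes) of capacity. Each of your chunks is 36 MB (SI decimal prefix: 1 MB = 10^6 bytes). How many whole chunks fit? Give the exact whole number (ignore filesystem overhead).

13,888,888

Capacity: 500 TB = 500,000,000,000,000 bytes
Per item: 36 MB = 36,000,000 bytes
⌊500,000,000,000,000 / 36,000,000⌋ = 13,888,888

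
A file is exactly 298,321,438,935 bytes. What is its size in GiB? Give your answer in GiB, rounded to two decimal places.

277.83 GiB

298,321,438,935 bytes given.
1 GiB = 1,073,741,824 bytes
298,321,438,935 / 1,073,741,824 = 277.83 GiB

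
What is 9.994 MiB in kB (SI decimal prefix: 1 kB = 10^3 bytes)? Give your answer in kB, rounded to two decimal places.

9.994 MiB = 9.994 × 2^20 bytes = 10,479,468.544 bytes
1 kB = 10^3 bytes = 1,000 bytes
10,479,468.544 / 1,000 = 10,479.47 kB

10,479.47 kB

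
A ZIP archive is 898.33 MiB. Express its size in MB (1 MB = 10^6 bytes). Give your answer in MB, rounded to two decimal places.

941.97 MB

898.33 MiB = 898.33 × 2^20 bytes = 941,967,278.08 bytes
1 MB = 10^6 bytes = 1,000,000 bytes
941,967,278.08 / 1,000,000 = 941.97 MB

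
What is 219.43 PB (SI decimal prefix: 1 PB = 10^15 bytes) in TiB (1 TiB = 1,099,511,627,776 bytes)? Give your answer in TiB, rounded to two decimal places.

219.43 PB = 219.43 × 10^15 bytes = 219,430,000,000,000,000 bytes
1 TiB = 2^40 bytes = 1,099,511,627,776 bytes
219,430,000,000,000,000 / 1,099,511,627,776 = 199,570.42 TiB

199,570.42 TiB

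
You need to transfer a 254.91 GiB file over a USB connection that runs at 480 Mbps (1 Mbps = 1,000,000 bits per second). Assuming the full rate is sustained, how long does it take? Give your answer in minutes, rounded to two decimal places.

76.03 minutes

254.91 GiB = 273,707,528,355.84 bytes = 2,189,660,226,846.72 bits
480 Mbps = 480,000,000 bits/s
time = 2,189,660,226,846.72 / 480,000,000 = 4,561.792 s
4,561.792 s / 60 = 76.03 minutes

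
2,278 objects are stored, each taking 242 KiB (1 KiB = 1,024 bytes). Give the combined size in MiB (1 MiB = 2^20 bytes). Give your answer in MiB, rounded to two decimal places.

538.36 MiB

Total = 2,278 × 242 KiB = 551,276 KiB
= 551,276 × 1,024 bytes = 564,506,624 bytes
1 MiB = 1,048,576 bytes
564,506,624 / 1,048,576 = 538.36 MiB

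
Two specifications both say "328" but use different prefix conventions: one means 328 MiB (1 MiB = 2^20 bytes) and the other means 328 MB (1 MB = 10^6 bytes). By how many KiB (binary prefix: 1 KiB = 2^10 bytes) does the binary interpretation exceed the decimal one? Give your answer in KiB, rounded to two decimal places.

328 MiB = 328 × 1,048,576 = 343,932,928 bytes
328 MB = 328 × 1,000,000 = 328,000,000 bytes
difference = 15,932,928 bytes
15,932,928 / 1,024 = 15,559.50 KiB

15,559.50 KiB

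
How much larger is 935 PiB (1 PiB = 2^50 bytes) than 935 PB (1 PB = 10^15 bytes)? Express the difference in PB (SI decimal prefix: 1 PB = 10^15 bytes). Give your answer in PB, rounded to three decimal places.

935 PiB = 935 × 1,125,899,906,842,624 = 1,052,716,412,897,853,440 bytes
935 PB = 935 × 1,000,000,000,000,000 = 935,000,000,000,000,000 bytes
difference = 117,716,412,897,853,440 bytes
117,716,412,897,853,440 / 1,000,000,000,000,000 = 117.716 PB

117.716 PB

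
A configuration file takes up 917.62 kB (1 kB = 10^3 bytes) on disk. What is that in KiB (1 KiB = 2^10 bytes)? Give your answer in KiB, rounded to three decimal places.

917.62 kB × 1,000 bytes/kB = 917,620 bytes
1 KiB = 1,024 bytes
917,620 / 1,024 = 896.113 KiB

896.113 KiB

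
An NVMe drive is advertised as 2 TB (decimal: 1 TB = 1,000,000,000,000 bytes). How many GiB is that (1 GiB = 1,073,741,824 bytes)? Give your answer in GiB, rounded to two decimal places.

1,862.65 GiB

2 TB = 2 × 10^12 bytes = 2,000,000,000,000 bytes
1 GiB = 2^30 bytes = 1,073,741,824 bytes
2,000,000,000,000 / 1,073,741,824 = 1,862.65 GiB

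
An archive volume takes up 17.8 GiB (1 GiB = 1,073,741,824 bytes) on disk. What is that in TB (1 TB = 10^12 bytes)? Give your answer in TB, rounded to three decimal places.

17.8 GiB × 1,073,741,824 bytes/GiB = 19,112,604,467.2 bytes
1 TB = 10^12 bytes = 1,000,000,000,000 bytes
19,112,604,467.2 / 1,000,000,000,000 = 0.019 TB

0.019 TB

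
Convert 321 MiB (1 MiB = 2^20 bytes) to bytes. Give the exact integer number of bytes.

321 × 1,048,576 = 336,592,896 bytes

336,592,896 bytes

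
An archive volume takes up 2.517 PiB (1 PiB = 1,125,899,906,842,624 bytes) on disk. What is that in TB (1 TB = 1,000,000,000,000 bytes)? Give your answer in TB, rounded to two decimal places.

2.517 PiB = 2.517 × 2^50 bytes = 2,833,890,065,522,884.608 bytes
1 TB = 1,000,000,000,000 bytes
2,833,890,065,522,884.608 / 1,000,000,000,000 = 2,833.89 TB

2,833.89 TB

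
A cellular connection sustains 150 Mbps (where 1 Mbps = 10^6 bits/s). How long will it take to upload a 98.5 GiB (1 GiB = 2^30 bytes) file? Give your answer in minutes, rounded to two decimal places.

94.01 minutes

98.5 GiB = 105,763,569,664 bytes = 846,108,557,312 bits
150 Mbps = 150,000,000 bits/s
time = 846,108,557,312 / 150,000,000 = 5,640.724 s
5,640.724 s / 60 = 94.01 minutes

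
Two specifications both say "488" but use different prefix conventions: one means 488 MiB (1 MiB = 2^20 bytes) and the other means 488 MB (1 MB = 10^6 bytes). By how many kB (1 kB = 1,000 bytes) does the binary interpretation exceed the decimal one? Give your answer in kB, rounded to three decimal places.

23,705.088 kB

488 MiB = 488 × 1,048,576 = 511,705,088 bytes
488 MB = 488 × 1,000,000 = 488,000,000 bytes
difference = 23,705,088 bytes
23,705,088 / 1,000 = 23,705.088 kB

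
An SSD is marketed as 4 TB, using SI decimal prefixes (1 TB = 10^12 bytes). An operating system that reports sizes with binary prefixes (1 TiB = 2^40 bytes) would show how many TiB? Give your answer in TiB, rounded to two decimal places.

3.64 TiB

4 TB = 4 × 10^12 bytes = 4,000,000,000,000 bytes
1 TiB = 2^40 bytes = 1,099,511,627,776 bytes
4,000,000,000,000 / 1,099,511,627,776 = 3.64 TiB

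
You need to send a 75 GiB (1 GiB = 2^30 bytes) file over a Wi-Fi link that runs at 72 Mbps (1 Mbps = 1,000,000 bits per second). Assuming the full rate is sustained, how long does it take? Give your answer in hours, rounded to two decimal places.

75 GiB = 80,530,636,800 bytes = 644,245,094,400 bits
72 Mbps = 72,000,000 bits/s
time = 644,245,094,400 / 72,000,000 = 8,947.8485 s
8,947.8485 s / 3600 = 2.49 hours

2.49 hours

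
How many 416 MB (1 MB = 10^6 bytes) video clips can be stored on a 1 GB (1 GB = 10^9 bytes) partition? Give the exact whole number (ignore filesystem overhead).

Capacity: 1 GB = 1,000,000,000 bytes
Per item: 416 MB = 416,000,000 bytes
⌊1,000,000,000 / 416,000,000⌋ = 2

2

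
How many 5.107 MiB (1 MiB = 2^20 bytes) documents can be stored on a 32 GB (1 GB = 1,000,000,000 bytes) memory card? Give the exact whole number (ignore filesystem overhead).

Capacity: 32 GB = 32,000,000,000 bytes
Per item: 5.107 MiB = 5,355,077.632 bytes
⌊32,000,000,000 / 5,355,077.632⌋ = 5,975

5,975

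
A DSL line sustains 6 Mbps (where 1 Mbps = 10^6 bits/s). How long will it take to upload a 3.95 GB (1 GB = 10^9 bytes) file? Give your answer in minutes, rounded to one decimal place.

87.8 minutes

3.95 GB = 3,950,000,000 bytes = 31,600,000,000 bits
6 Mbps = 6,000,000 bits/s
time = 31,600,000,000 / 6,000,000 = 5,266.67 s
5,266.67 s / 60 = 87.8 minutes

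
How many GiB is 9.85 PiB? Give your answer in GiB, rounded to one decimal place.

10,328,473.6 GiB

9.85 PiB = 9.85 × 2^50 bytes = 11,090,114,082,399,846.4 bytes
1 GiB = 2^30 bytes = 1,073,741,824 bytes
11,090,114,082,399,846.4 / 1,073,741,824 = 10,328,473.6 GiB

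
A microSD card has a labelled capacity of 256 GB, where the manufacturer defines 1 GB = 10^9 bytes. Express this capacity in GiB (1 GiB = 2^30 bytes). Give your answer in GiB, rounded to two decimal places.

238.42 GiB

256 GB = 256 × 10^9 bytes = 256,000,000,000 bytes
1 GiB = 2^30 bytes = 1,073,741,824 bytes
256,000,000,000 / 1,073,741,824 = 238.42 GiB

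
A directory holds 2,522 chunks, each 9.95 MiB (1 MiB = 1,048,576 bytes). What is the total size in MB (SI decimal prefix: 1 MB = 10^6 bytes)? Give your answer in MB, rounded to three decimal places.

26,312.861 MB

Total = 2,522 × 9.95 MiB = 25093.9 MiB
= 25093.9 × 1,048,576 bytes = 26,312,861,286.4 bytes
1 MB = 1,000,000 bytes
26,312,861,286.4 / 1,000,000 = 26,312.861 MB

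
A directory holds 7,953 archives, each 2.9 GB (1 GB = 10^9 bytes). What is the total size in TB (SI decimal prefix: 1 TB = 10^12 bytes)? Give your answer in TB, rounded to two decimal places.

Total = 7,953 × 2.9 GB = 23063.7 GB
= 23063.7 × 1,000,000,000 bytes = 23,063,700,000,000 bytes
1 TB = 1,000,000,000,000 bytes
23,063,700,000,000 / 1,000,000,000,000 = 23.06 TB

23.06 TB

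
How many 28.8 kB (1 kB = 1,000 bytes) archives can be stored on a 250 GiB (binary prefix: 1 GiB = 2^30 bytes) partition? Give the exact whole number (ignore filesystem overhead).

9,320,675

Capacity: 250 GiB = 268,435,456,000 bytes
Per item: 28.8 kB = 28,800 bytes
⌊268,435,456,000 / 28,800⌋ = 9,320,675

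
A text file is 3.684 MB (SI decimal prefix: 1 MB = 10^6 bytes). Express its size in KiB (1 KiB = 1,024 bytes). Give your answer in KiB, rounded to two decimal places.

3,597.66 KiB

3.684 MB = 3.684 × 10^6 bytes = 3,684,000 bytes
1 KiB = 2^10 bytes = 1,024 bytes
3,684,000 / 1,024 = 3,597.66 KiB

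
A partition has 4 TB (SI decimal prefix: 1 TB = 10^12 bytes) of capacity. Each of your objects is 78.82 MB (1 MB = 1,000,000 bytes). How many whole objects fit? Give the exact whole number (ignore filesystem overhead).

50,748

Capacity: 4 TB = 4,000,000,000,000 bytes
Per item: 78.82 MB = 78,820,000 bytes
⌊4,000,000,000,000 / 78,820,000⌋ = 50,748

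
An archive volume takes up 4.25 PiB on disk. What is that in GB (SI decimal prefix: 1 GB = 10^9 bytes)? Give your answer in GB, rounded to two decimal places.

4,785,074.60 GB

4.25 PiB = 4.25 × 2^50 bytes = 4,785,074,604,081,152 bytes
1 GB = 1,000,000,000 bytes
4,785,074,604,081,152 / 1,000,000,000 = 4,785,074.60 GB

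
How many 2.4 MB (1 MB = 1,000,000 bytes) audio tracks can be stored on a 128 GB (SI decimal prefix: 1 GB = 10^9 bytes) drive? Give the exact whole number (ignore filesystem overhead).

Capacity: 128 GB = 128,000,000,000 bytes
Per item: 2.4 MB = 2,400,000 bytes
⌊128,000,000,000 / 2,400,000⌋ = 53,333

53,333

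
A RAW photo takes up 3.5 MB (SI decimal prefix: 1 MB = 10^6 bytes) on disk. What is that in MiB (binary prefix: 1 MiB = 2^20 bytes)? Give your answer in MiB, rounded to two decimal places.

3.5 MB = 3.5 × 10^6 bytes = 3,500,000 bytes
1 MiB = 1,048,576 bytes
3,500,000 / 1,048,576 = 3.34 MiB

3.34 MiB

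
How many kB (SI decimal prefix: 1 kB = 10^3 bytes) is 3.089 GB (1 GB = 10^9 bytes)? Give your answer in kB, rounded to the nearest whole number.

3,089,000 kB

3.089 GB = 3.089 × 10^9 bytes = 3,089,000,000 bytes
1 kB = 1,000 bytes
3,089,000,000 / 1,000 = 3,089,000 kB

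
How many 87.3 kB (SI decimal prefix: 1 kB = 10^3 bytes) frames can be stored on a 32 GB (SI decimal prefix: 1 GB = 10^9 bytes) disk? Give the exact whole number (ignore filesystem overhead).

Capacity: 32 GB = 32,000,000,000 bytes
Per item: 87.3 kB = 87,300 bytes
⌊32,000,000,000 / 87,300⌋ = 366,552

366,552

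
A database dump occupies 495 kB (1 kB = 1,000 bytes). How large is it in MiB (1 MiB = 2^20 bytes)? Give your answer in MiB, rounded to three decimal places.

0.472 MiB

495 kB × 1,000 bytes/kB = 495,000 bytes
1 MiB = 2^20 bytes = 1,048,576 bytes
495,000 / 1,048,576 = 0.472 MiB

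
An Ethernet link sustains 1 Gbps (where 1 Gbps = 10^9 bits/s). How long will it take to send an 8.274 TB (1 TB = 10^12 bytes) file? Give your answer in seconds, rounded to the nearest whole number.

66,192 seconds

8.274 TB = 8,274,000,000,000 bytes = 66,192,000,000,000 bits
1 Gbps = 1,000,000,000 bits/s
time = 66,192,000,000,000 / 1,000,000,000 = 66,192 s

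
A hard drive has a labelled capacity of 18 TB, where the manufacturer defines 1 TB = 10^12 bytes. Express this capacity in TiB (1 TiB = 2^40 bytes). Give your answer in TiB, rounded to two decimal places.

18 TB = 18 × 10^12 bytes = 18,000,000,000,000 bytes
1 TiB = 2^40 bytes = 1,099,511,627,776 bytes
18,000,000,000,000 / 1,099,511,627,776 = 16.37 TiB

16.37 TiB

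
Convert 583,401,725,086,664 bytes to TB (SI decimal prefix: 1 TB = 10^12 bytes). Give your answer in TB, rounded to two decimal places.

583.40 TB

583,401,725,086,664 bytes given.
1 TB = 10^12 bytes = 1,000,000,000,000 bytes
583,401,725,086,664 / 1,000,000,000,000 = 583.40 TB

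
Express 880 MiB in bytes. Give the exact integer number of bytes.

880 × 1,048,576 = 922,746,880 bytes  (1 MiB = 2^20 bytes)

922,746,880 bytes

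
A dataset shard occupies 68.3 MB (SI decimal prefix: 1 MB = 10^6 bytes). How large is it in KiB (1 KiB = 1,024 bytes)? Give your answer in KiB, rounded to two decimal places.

66,699.22 KiB

68.3 MB × 1,000,000 bytes/MB = 68,300,000 bytes
1 KiB = 1,024 bytes
68,300,000 / 1,024 = 66,699.22 KiB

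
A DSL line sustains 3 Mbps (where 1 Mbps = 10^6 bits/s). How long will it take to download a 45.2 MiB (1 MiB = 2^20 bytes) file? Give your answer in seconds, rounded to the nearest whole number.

45.2 MiB = 47,395,635.2 bytes = 379,165,081.6 bits
3 Mbps = 3,000,000 bits/s
time = 379,165,081.6 / 3,000,000 = 126 s

126 seconds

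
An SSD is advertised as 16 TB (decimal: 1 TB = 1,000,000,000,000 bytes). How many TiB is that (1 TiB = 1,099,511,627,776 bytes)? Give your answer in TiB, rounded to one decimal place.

14.6 TiB

16 TB × 1,000,000,000,000 bytes/TB = 16,000,000,000,000 bytes
1 TiB = 1,099,511,627,776 bytes
16,000,000,000,000 / 1,099,511,627,776 = 14.6 TiB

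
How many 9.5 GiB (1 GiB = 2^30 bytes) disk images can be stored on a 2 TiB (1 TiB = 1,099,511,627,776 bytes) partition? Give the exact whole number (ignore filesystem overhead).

215

Capacity: 2 TiB = 2,199,023,255,552 bytes
Per item: 9.5 GiB = 10,200,547,328 bytes
⌊2,199,023,255,552 / 10,200,547,328⌋ = 215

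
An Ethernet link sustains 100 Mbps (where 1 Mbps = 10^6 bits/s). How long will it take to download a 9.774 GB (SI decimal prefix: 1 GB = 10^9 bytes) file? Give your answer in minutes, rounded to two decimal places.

13.03 minutes

9.774 GB = 9,774,000,000 bytes = 78,192,000,000 bits
100 Mbps = 100,000,000 bits/s
time = 78,192,000,000 / 100,000,000 = 781.920 s
781.920 s / 60 = 13.03 minutes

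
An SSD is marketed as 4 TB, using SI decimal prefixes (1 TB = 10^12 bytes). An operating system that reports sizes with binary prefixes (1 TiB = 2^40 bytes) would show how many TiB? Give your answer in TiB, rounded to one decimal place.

3.6 TiB

4 TB × 1,000,000,000,000 bytes/TB = 4,000,000,000,000 bytes
1 TiB = 1,099,511,627,776 bytes
4,000,000,000,000 / 1,099,511,627,776 = 3.6 TiB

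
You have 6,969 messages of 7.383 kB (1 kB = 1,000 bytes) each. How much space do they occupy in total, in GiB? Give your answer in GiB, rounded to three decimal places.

Total = 6,969 × 7.383 kB = 51452.127 kB
= 51452.127 × 1,000 bytes = 51,452,127 bytes
1 GiB = 1,073,741,824 bytes
51,452,127 / 1,073,741,824 = 0.048 GiB

0.048 GiB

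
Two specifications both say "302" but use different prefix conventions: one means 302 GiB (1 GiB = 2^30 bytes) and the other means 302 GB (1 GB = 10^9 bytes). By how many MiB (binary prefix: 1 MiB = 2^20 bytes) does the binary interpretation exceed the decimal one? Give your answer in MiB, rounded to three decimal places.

21,238.356 MiB

302 GiB = 302 × 1,073,741,824 = 324,270,030,848 bytes
302 GB = 302 × 1,000,000,000 = 302,000,000,000 bytes
difference = 22,270,030,848 bytes
22,270,030,848 / 1,048,576 = 21,238.356 MiB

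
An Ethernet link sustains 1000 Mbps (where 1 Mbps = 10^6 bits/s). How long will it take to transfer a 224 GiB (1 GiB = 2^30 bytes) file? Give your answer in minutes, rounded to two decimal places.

32.07 minutes

224 GiB = 240,518,168,576 bytes = 1,924,145,348,608 bits
1000 Mbps = 1,000,000,000 bits/s
time = 1,924,145,348,608 / 1,000,000,000 = 1,924.145 s
1,924.145 s / 60 = 32.07 minutes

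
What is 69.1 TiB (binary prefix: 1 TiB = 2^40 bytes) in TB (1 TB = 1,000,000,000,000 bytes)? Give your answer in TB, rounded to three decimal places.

69.1 TiB × 1,099,511,627,776 bytes/TiB = 75,976,253,479,321.6 bytes
1 TB = 1,000,000,000,000 bytes
75,976,253,479,321.6 / 1,000,000,000,000 = 75.976 TB

75.976 TB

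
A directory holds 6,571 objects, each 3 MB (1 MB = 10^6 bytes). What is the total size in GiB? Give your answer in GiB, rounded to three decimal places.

18.359 GiB

Total = 6,571 × 3 MB = 19,713 MB
= 19,713 × 1,000,000 bytes = 19,713,000,000 bytes
1 GiB = 1,073,741,824 bytes
19,713,000,000 / 1,073,741,824 = 18.359 GiB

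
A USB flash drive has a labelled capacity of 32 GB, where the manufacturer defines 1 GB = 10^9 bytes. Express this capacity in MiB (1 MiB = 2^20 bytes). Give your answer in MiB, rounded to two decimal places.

30,517.58 MiB

32 GB = 32 × 10^9 bytes = 32,000,000,000 bytes
1 MiB = 2^20 bytes = 1,048,576 bytes
32,000,000,000 / 1,048,576 = 30,517.58 MiB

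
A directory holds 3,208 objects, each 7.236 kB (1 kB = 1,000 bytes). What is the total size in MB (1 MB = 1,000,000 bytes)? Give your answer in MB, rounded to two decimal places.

Total = 3,208 × 7.236 kB = 23213.088 kB
= 23213.088 × 1,000 bytes = 23,213,088 bytes
1 MB = 1,000,000 bytes
23,213,088 / 1,000,000 = 23.21 MB

23.21 MB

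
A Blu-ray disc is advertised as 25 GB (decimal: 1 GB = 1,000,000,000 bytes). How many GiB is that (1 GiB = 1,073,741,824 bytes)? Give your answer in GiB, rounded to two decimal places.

25 GB = 25 × 10^9 bytes = 25,000,000,000 bytes
1 GiB = 1,073,741,824 bytes
25,000,000,000 / 1,073,741,824 = 23.28 GiB

23.28 GiB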